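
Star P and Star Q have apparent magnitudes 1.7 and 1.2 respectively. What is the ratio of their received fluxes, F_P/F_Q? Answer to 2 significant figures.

Δm = 1.7 − (1.2) = 0.5
Flux ratio = 10^(−0.4 Δm) = 10^(−0.4 × 0.5) = 10^-0.200 = 0.6310

F_P/F_Q ≈ 0.63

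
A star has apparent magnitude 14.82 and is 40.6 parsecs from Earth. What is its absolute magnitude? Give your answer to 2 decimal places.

M ≈ 11.78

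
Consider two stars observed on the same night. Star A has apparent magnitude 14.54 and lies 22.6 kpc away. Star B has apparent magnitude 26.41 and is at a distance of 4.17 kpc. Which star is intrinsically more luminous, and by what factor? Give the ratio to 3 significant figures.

Star A is more luminous, by a factor of 1.64×10^6.

Star A: d = 22.6 kpc = 22600 pc
Star A: M = m − 5 log₁₀ d + 5 = 14.54 − 5·4.3541 + 5 = -2.231
Star B: d = 4.17 kpc = 4170 pc
Star B: M = m − 5 log₁₀ d + 5 = 26.41 − 5·3.6201 + 5 = 13.309
ΔM = M_A − M_B = -2.231 − (13.309) = -15.540; smaller M is more luminous → Star A.
L ratio = 10^(0.4 |ΔM|) = 10^6.216 = 1.644×10^6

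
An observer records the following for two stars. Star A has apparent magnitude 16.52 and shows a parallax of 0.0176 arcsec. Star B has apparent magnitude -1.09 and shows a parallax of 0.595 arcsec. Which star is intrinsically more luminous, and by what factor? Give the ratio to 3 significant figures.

Star B is more luminous, by a factor of 9680.

Star A: d = 1/p = 1/0.0176″ = 56.82 pc
Star A: M = m − 5 log₁₀ d + 5 = 16.52 − 5·1.7545 + 5 = 12.748
Star B: d = 1/p = 1/0.595″ = 1.681 pc
Star B: M = m − 5 log₁₀ d + 5 = -1.09 − 5·0.2255 + 5 = 2.783
ΔM = M_A − M_B = 12.748 − (2.783) = 9.965; smaller M is more luminous → Star B.
L ratio = 10^(0.4 |ΔM|) = 10^3.986 = 9683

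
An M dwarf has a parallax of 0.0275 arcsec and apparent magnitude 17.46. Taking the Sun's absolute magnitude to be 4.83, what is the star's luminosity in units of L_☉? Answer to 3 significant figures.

d = 1/p = 1/0.0275″ = 36.36 pc
M = m − 5 log₁₀ d + 5 = 17.46 − 5·1.5607 + 5 = 14.657
M − M_☉ = 14.657 − 4.83 = 9.827
L/L_☉ = 10^(−0.4 × 9.827) = 1.173×10^-4

L/L_☉ ≈ 1.17×10^-4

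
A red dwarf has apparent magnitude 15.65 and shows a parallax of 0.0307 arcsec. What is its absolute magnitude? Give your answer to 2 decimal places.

M ≈ 13.09

d = 1/p = 1/0.0307″ = 32.57 pc
5 log₁₀(d/10 pc) = 5 log₁₀(32.57) − 5 = 2.564
M = m − 5 log₁₀(d/10) = 15.65 − 2.564 = 13.086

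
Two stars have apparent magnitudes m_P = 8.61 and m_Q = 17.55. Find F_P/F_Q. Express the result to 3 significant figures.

F_P/F_Q ≈ 3770

Magnitude difference = -8.94
Flux ratio = 10^(−0.4 Δm) = 10^(−0.4 × -8.94) = 10^3.576 = 3767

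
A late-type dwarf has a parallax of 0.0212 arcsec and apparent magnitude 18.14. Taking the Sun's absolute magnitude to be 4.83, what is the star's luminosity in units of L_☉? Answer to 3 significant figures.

d = 1/p = 1/0.0212″ = 47.17 pc
M = m − 5 log₁₀ d + 5 = 18.14 − 5·1.6737 + 5 = 14.772
M − M_☉ = 14.772 − 4.83 = 9.942
L/L_☉ = 10^(−0.4 × 9.942) = 1.055×10^-4

L/L_☉ ≈ 1.06×10^-4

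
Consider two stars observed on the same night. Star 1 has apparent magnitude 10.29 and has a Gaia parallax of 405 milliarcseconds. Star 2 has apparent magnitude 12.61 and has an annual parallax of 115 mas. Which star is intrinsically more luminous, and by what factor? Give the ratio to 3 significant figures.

Star 2 is more luminous, by a factor of 1.46.

Star 1: p = 405 mas = 0.405″ → d = 1/p = 2.469 pc
Star 1: M = m − 5 log₁₀ d + 5 = 10.29 − 5·0.3925 + 5 = 13.327
Star 2: p = 115 mas = 0.115″ → d = 1/p = 8.696 pc
Star 2: M = m − 5 log₁₀ d + 5 = 12.61 − 5·0.9393 + 5 = 12.913
ΔM = M_1 − M_2 = 13.327 − (12.913) = 0.414; smaller M is more luminous → Star 2.
L ratio = 10^(0.4 |ΔM|) = 10^0.166 = 1.464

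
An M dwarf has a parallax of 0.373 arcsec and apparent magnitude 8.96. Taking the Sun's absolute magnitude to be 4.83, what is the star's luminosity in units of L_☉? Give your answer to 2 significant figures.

L/L_☉ ≈ 1.6×10^-3

d = 1/p = 1/0.373″ = 2.681 pc
M = m − 5 log₁₀ d + 5 = 8.96 − 5·0.4283 + 5 = 11.819
M − M_☉ = 11.819 − 4.83 = 6.989
L/L_☉ = 10^(−0.4 × 6.989) = 1.602×10^-3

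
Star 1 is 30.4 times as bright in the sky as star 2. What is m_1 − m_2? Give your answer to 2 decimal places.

m_1 − m_2 ≈ -3.71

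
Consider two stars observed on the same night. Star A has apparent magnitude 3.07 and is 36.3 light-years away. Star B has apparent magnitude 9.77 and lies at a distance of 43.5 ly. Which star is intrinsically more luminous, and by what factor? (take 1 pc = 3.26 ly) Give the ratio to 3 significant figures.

Star A: d = 36.3 ly / 3.26 = 11.13 pc
Star A: M = m − 5 log₁₀ d + 5 = 3.07 − 5·1.0467 + 5 = 2.837
Star B: d = 43.5 ly / 3.26 = 13.34 pc
Star B: M = m − 5 log₁₀ d + 5 = 9.77 − 5·1.1253 + 5 = 9.144
ΔM = M_A − M_B = 2.837 − (9.144) = -6.307; smaller M is more luminous → Star A.
L ratio = 10^(0.4 |ΔM|) = 10^2.523 = 333.3

Star A is more luminous, by a factor of 333.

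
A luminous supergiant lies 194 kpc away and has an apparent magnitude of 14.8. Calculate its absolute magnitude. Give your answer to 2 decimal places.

M ≈ -6.64

d = 194 kpc = 194000 pc
5 log₁₀(d/10 pc) = 5 log₁₀(194000) − 5 = 21.439
M = m − 5 log₁₀(d/10) = 14.8 − 21.439 = -6.639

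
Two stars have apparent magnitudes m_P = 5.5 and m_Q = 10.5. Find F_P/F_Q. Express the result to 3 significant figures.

Magnitude difference = -5.0
Flux ratio = 10^(−0.4 Δm) = 10^(−0.4 × -5.0) = 10^2.000 = 100.0

F_P/F_Q ≈ 100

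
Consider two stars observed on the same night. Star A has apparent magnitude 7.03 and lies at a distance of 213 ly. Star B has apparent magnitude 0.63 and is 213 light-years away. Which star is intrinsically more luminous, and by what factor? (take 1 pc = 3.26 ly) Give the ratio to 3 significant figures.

Star B is more luminous, by a factor of 363.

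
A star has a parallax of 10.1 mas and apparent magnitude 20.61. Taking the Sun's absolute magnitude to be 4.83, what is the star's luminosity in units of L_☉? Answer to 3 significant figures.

L/L_☉ ≈ 4.78×10^-5

d = 1/p = 1000/10.1 mas = 99.01 pc
M = m − 5 log₁₀ d + 5 = 20.61 − 5·1.9957 + 5 = 15.632
M − M_☉ = 15.632 − 4.83 = 10.802
L/L_☉ = 10^(−0.4 × 10.802) = 4.779×10^-5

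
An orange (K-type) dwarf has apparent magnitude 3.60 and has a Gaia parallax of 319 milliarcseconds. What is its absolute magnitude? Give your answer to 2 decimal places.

p = 319 mas = 0.319″ → d = 1/p = 3.135 pc
5 log₁₀(d/10 pc) = 5 log₁₀(3.135) − 5 = -2.519
M = m − 5 log₁₀(d/10) = 3.60 + 2.519 = 6.119

M ≈ 6.12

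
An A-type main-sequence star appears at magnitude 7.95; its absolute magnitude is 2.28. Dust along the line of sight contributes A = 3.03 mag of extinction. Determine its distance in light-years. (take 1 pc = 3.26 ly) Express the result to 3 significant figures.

d ≈ 110 ly

m − M = 5 log₁₀(d/10 pc) + A  ⇒  7.95 − (2.28) − 3.03 = 5 log₁₀(d/10)
2.640 = 5 log₁₀(d/10)
log₁₀ d = (m − M − A)/5 + 1 = 1.5280
d = 10^1.5280 = 33.73 pc
= 110.0 ly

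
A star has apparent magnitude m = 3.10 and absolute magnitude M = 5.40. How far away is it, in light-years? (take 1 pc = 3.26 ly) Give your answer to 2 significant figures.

d ≈ 11 ly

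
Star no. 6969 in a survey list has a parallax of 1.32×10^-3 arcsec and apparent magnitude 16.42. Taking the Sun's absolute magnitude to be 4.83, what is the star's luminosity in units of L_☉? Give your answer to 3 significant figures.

L/L_☉ ≈ 0.133

d = 1/p = 1/1.32×10^-3″ = 757.6 pc
M = m − 5 log₁₀ d + 5 = 16.42 − 5·2.8794 + 5 = 7.023
M − M_☉ = 7.023 − 4.83 = 2.193
L/L_☉ = 10^(−0.4 × 2.193) = 0.1327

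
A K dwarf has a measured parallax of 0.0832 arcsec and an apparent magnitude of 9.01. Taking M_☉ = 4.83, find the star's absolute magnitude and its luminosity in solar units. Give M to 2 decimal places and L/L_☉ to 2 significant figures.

d = 1/p = 1/0.0832″ = 12.02 pc
M = m − 5 log₁₀ d + 5 = 9.01 − 5·1.0799 + 5 = 8.611
M − M_☉ = 8.611 − 4.83 = 3.781
L/L_☉ = 10^(−0.4 × 3.781) = 0.03074

M ≈ 8.61; L/L_☉ ≈ 0.031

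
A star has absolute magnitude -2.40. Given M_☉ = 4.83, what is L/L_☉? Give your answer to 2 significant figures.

M − M_☉ = -2.40 − 4.83 = -7.230
L/L_☉ = 10^(−0.4 (M − M_☉)) = 10^2.892 = 779.8

L/L_☉ ≈ 780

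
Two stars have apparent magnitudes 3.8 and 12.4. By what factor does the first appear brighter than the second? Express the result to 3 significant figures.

2750

Magnitude difference = -8.6
Flux ratio = 10^(−0.4 Δm) = 10^(−0.4 × -8.6) = 10^3.440 = 2754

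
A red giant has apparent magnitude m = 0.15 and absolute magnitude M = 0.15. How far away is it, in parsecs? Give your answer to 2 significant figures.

d ≈ 10 pc

μ = m − M = 0.000
m − M = 5 log₁₀ d − 5
log₁₀ d = (m − M)/5 + 1 = 1.0000
d = 10^1.0000 = 10.00 pc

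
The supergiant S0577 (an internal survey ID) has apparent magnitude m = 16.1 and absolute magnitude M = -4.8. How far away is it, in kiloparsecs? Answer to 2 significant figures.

μ = m − M = 20.900
m − M = 5 log₁₀ d − 5
log₁₀ d = (m − M)/5 + 1 = 5.1800
d = 10^5.1800 = 151400 pc
= 151.4 kpc

d ≈ 150 kpc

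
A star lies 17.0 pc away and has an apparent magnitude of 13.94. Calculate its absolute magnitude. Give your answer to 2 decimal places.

M ≈ 12.79

5 log₁₀(d/10 pc) = 5 log₁₀(17.00) − 5 = 1.152
M = m − 5 log₁₀(d/10) = 13.94 − 1.152 = 12.788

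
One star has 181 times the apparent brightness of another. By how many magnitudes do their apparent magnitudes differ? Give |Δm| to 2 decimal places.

|Δm| ≈ 5.64

Pogson: Δm = −2.5 log₁₀(ratio) = −2.5 log₁₀(181) = −2.5 × 2.2577 = -5.644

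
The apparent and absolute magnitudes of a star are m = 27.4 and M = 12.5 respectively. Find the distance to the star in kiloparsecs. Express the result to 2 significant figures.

d ≈ 9.5 kpc

Distance modulus: m − M = 27.4 − (12.5) = 14.900
m − M = 5 log₁₀ d − 5
log₁₀ d = (m − M)/5 + 1 = 3.9800
d = 10^3.9800 = 9550 pc
= 9.550 kpc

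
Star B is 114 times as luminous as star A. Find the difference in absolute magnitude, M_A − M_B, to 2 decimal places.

Pogson: ΔM = −2.5 log₁₀(ratio) = −2.5 log₁₀(114) = −2.5 × 2.0569 = -5.142
Star B is brighter so has the smaller magnitude: M_A − M_B is positive.

M_A − M_B ≈ 5.14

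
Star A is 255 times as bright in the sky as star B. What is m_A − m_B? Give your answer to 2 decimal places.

Pogson: Δm = −2.5 log₁₀(ratio) = −2.5 log₁₀(255) = −2.5 × 2.4065 = -6.016
Star A is brighter, so it has the smaller magnitude: the difference is negative.

m_A − m_B ≈ -6.02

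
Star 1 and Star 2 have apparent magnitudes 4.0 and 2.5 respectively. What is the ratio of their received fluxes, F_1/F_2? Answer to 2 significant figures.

F_1/F_2 ≈ 0.25

Δm = 4.0 − (2.5) = 1.5
Flux ratio = 10^(−0.4 Δm) = 10^(−0.4 × 1.5) = 10^-0.600 = 0.2512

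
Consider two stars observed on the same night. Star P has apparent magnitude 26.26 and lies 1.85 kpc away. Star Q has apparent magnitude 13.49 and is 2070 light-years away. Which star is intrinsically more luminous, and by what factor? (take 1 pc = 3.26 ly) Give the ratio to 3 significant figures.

Star Q is more luminous, by a factor of 15100.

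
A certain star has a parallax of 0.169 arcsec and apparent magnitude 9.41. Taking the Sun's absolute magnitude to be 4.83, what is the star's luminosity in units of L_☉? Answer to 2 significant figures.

L/L_☉ ≈ 5.2×10^-3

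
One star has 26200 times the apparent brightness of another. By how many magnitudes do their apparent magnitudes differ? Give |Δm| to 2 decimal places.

Pogson: Δm = −2.5 log₁₀(ratio) = −2.5 log₁₀(26200) = −2.5 × 4.4183 = -11.046

|Δm| ≈ 11.05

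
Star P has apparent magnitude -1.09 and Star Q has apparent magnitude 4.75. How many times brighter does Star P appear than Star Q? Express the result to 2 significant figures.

Δm = -1.09 − (4.75) = -5.84
Flux ratio = 10^(−0.4 Δm) = 10^(−0.4 × -5.84) = 10^2.336 = 216.8

220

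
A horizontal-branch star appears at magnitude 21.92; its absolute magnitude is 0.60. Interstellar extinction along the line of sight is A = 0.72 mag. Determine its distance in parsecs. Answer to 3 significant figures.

d ≈ 132000 pc

m − M = 5 log₁₀(d/10 pc) + A  ⇒  21.92 − (0.60) − 0.72 = 5 log₁₀(d/10)
20.600 = 5 log₁₀(d/10)
log₁₀ d = (m − M − A)/5 + 1 = 5.1200
d = 10^5.1200 = 131800 pc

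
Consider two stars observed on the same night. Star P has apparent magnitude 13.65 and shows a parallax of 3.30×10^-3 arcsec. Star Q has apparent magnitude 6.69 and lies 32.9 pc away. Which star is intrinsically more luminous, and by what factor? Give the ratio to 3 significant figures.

Star Q is more luminous, by a factor of 7.17.

Star P: d = 1/p = 1/3.30×10^-3″ = 303.0 pc
Star P: M = m − 5 log₁₀ d + 5 = 13.65 − 5·2.4815 + 5 = 6.243
Star Q: M = m − 5 log₁₀ d + 5 = 6.69 − 5·1.5172 + 5 = 4.104
ΔM = M_P − M_Q = 6.243 − (4.104) = 2.139; smaller M is more luminous → Star Q.
L ratio = 10^(0.4 |ΔM|) = 10^0.855 = 7.168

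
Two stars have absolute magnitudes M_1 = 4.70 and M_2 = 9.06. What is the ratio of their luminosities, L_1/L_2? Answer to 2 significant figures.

L_1/L_2 ≈ 55

ΔM = M_1 − M_2 = -4.36
L_1/L_2 = 10^(−0.4 ΔM) = 10^1.744 = 55.46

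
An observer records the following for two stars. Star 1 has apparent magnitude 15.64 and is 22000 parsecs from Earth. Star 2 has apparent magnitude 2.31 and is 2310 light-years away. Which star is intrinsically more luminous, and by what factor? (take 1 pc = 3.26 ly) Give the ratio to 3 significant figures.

Star 2 is more luminous, by a factor of 223.

Star 1: M = m − 5 log₁₀ d + 5 = 15.64 − 5·4.3424 + 5 = -1.072
Star 2: d = 2310 ly / 3.26 = 708.6 pc
Star 2: M = m − 5 log₁₀ d + 5 = 2.31 − 5·2.8504 + 5 = -6.942
ΔM = M_1 − M_2 = -1.072 − (-6.942) = 5.870; smaller M is more luminous → Star 2.
L ratio = 10^(0.4 |ΔM|) = 10^2.348 = 222.8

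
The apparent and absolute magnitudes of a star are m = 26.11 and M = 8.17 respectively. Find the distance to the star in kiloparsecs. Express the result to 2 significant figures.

μ = m − M = 17.940
m − M = 5 log₁₀ d − 5
log₁₀ d = (m − M)/5 + 1 = 4.5880
d = 10^4.5880 = 38730 pc
= 38.73 kpc

d ≈ 39 kpc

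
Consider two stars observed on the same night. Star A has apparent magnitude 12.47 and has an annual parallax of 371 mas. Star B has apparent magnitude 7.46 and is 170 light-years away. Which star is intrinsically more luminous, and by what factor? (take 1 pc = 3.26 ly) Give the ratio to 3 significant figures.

Star A: p = 371 mas = 0.371″ → d = 1/p = 2.695 pc
Star A: M = m − 5 log₁₀ d + 5 = 12.47 − 5·0.4306 + 5 = 15.317
Star B: d = 170 ly / 3.26 = 52.15 pc
Star B: M = m − 5 log₁₀ d + 5 = 7.46 − 5·1.7172 + 5 = 3.874
ΔM = M_A − M_B = 15.317 − (3.874) = 11.443; smaller M is more luminous → Star B.
L ratio = 10^(0.4 |ΔM|) = 10^4.577 = 37780

Star B is more luminous, by a factor of 37800.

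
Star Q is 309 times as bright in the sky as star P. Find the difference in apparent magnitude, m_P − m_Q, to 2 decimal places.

m_P − m_Q ≈ 6.22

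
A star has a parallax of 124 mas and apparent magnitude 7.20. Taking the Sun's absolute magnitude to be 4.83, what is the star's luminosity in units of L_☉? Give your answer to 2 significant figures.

d = 1/p = 1000/124 mas = 8.065 pc
M = m − 5 log₁₀ d + 5 = 7.20 − 5·0.9066 + 5 = 7.667
M − M_☉ = 7.667 − 4.83 = 2.837
L/L_☉ = 10^(−0.4 × 2.837) = 0.07331

L/L_☉ ≈ 0.073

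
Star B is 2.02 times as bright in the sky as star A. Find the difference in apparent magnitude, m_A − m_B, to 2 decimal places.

Pogson: Δm = −2.5 log₁₀(ratio) = −2.5 log₁₀(2.02) = −2.5 × 0.3054 = -0.763
Star B is brighter so has the smaller magnitude: m_A − m_B is positive.

m_A − m_B ≈ 0.76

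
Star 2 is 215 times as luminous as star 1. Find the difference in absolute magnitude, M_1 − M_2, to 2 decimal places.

Pogson: ΔM = −2.5 log₁₀(ratio) = −2.5 log₁₀(215) = −2.5 × 2.3324 = -5.831
Star 2 is brighter so has the smaller magnitude: M_1 − M_2 is positive.

M_1 − M_2 ≈ 5.83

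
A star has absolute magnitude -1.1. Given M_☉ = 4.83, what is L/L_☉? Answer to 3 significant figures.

L/L_☉ ≈ 236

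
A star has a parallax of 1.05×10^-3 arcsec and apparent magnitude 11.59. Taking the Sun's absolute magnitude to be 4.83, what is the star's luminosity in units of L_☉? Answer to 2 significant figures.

d = 1/p = 1/1.05×10^-3″ = 952.4 pc
M = m − 5 log₁₀ d + 5 = 11.59 − 5·2.9788 + 5 = 1.696
M − M_☉ = 1.696 − 4.83 = -3.134
L/L_☉ = 10^(−0.4 × -3.134) = 17.93

L/L_☉ ≈ 18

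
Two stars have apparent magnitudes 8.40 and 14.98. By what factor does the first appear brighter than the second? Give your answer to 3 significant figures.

429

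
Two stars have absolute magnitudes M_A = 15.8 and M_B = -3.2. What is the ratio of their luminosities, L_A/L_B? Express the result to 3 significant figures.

L_A/L_B ≈ 2.51×10^-8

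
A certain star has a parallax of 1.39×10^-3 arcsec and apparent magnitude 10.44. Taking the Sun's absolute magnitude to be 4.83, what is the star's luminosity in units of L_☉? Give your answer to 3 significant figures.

L/L_☉ ≈ 29.5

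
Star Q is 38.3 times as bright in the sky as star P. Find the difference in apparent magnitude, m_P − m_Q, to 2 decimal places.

m_P − m_Q ≈ 3.96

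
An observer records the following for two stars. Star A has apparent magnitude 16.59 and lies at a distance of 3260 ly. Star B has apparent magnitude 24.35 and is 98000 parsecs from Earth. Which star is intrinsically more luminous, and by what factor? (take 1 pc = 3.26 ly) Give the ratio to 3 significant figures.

Star B is more luminous, by a factor of 7.56.

Star A: d = 3260 ly / 3.26 = 1000 pc
Star A: M = m − 5 log₁₀ d + 5 = 16.59 − 5·3.0000 + 5 = 6.590
Star B: M = m − 5 log₁₀ d + 5 = 24.35 − 5·4.9912 + 5 = 4.394
ΔM = M_A − M_B = 6.590 − (4.394) = 2.196; smaller M is more luminous → Star B.
L ratio = 10^(0.4 |ΔM|) = 10^0.878 = 7.559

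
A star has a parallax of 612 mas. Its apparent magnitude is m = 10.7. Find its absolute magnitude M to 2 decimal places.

M ≈ 14.63

p = 612 mas = 0.612″ → d = 1/p = 1.634 pc
5 log₁₀(d/10 pc) = 5 log₁₀(1.634) − 5 = -3.934
M = m − 5 log₁₀(d/10) = 10.7 + 3.934 = 14.634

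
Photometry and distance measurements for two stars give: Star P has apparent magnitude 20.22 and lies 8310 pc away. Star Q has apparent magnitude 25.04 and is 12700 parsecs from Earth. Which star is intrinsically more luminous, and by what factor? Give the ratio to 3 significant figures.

Star P is more luminous, by a factor of 36.3.

Star P: M = m − 5 log₁₀ d + 5 = 20.22 − 5·3.9196 + 5 = 5.622
Star Q: M = m − 5 log₁₀ d + 5 = 25.04 − 5·4.1038 + 5 = 9.521
ΔM = M_P − M_Q = 5.622 − (9.521) = -3.899; smaller M is more luminous → Star P.
L ratio = 10^(0.4 |ΔM|) = 10^1.560 = 36.27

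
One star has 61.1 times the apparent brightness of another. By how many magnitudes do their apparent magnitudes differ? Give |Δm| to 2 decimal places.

|Δm| ≈ 4.47

Pogson: Δm = −2.5 log₁₀(ratio) = −2.5 log₁₀(61.1) = −2.5 × 1.7860 = -4.465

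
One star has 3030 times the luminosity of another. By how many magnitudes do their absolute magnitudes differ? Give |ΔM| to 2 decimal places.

|ΔM| ≈ 8.70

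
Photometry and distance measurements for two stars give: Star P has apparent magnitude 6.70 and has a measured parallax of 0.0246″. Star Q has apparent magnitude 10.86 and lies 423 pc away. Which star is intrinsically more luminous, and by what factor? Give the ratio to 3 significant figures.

Star P: d = 1/p = 1/0.0246″ = 40.65 pc
Star P: M = m − 5 log₁₀ d + 5 = 6.70 − 5·1.6091 + 5 = 3.655
Star Q: M = m − 5 log₁₀ d + 5 = 10.86 − 5·2.6263 + 5 = 2.728
ΔM = M_P − M_Q = 3.655 − (2.728) = 0.926; smaller M is more luminous → Star Q.
L ratio = 10^(0.4 |ΔM|) = 10^0.371 = 2.347

Star Q is more luminous, by a factor of 2.35.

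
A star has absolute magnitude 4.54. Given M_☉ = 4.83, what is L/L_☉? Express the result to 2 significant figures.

M − M_☉ = 4.54 − 4.83 = -0.290
L/L_☉ = 10^(−0.4 (M − M_☉)) = 10^0.116 = 1.306

L/L_☉ ≈ 1.3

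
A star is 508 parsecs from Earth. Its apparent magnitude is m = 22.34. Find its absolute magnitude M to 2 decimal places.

M ≈ 13.81

5 log₁₀(d/10 pc) = 5 log₁₀(508.0) − 5 = 8.529
M = m − 5 log₁₀(d/10) = 22.34 − 8.529 = 13.811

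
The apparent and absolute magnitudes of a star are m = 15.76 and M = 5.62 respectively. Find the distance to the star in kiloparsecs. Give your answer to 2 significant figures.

d ≈ 1.1 kpc

Distance modulus: m − M = 15.76 − (5.62) = 10.140
m − M = 5 log₁₀ d − 5
log₁₀ d = (m − M)/5 + 1 = 3.0280
d = 10^3.0280 = 1067 pc
= 1.067 kpc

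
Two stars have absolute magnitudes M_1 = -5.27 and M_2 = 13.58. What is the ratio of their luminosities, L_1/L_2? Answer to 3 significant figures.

ΔM = M_1 − M_2 = -18.85
L_1/L_2 = 10^(−0.4 ΔM) = 10^7.540 = 3.467×10^7

L_1/L_2 ≈ 3.47×10^7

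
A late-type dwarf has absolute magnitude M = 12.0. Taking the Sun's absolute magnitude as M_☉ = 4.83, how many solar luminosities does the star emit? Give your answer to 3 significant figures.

M − M_☉ = 12.0 − 4.83 = 7.170
L/L_☉ = 10^(−0.4 (M − M_☉)) = 10^-2.868 = 1.355×10^-3

L/L_☉ ≈ 1.36×10^-3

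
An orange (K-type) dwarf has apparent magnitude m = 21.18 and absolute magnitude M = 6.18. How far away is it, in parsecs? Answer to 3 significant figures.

Distance modulus: m − M = 21.18 − (6.18) = 15.000
m − M = 5 log₁₀ d − 5
log₁₀ d = (m − M)/5 + 1 = 4.0000
d = 10^4.0000 = 10000 pc

d ≈ 10000 pc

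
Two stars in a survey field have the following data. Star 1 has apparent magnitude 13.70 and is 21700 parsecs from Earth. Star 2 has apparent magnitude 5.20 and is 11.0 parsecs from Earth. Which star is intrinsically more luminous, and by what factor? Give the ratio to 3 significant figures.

Star 1: M = m − 5 log₁₀ d + 5 = 13.70 − 5·4.3365 + 5 = -2.982
Star 2: M = m − 5 log₁₀ d + 5 = 5.20 − 5·1.0414 + 5 = 4.993
ΔM = M_1 − M_2 = -2.982 − (4.993) = -7.975; smaller M is more luminous → Star 1.
L ratio = 10^(0.4 |ΔM|) = 10^3.190 = 1549

Star 1 is more luminous, by a factor of 1550.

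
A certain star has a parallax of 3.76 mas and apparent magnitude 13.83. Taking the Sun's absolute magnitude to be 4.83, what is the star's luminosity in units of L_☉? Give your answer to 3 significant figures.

d = 1/p = 1000/3.76 mas = 266.0 pc
M = m − 5 log₁₀ d + 5 = 13.83 − 5·2.4248 + 5 = 6.706
M − M_☉ = 6.706 − 4.83 = 1.876
L/L_☉ = 10^(−0.4 × 1.876) = 0.1777

L/L_☉ ≈ 0.178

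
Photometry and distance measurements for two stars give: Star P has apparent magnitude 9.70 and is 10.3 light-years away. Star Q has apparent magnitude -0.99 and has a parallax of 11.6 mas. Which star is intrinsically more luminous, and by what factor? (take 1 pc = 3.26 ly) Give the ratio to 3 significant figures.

Star Q is more luminous, by a factor of 1.41×10^7.

Star P: d = 10.3 ly / 3.26 = 3.160 pc
Star P: M = m − 5 log₁₀ d + 5 = 9.70 − 5·0.4996 + 5 = 12.202
Star Q: p = 11.6 mas = 0.0116″ → d = 1/p = 86.21 pc
Star Q: M = m − 5 log₁₀ d + 5 = -0.99 − 5·1.9355 + 5 = -5.668
ΔM = M_P − M_Q = 12.202 − (-5.668) = 17.870; smaller M is more luminous → Star Q.
L ratio = 10^(0.4 |ΔM|) = 10^7.148 = 1.406×10^7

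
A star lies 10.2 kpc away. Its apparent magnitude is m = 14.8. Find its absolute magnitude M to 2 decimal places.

d = 10.2 kpc = 10200 pc
5 log₁₀(d/10 pc) = 5 log₁₀(10200) − 5 = 15.043
M = m − 5 log₁₀(d/10) = 14.8 − 15.043 = -0.243

M ≈ -0.24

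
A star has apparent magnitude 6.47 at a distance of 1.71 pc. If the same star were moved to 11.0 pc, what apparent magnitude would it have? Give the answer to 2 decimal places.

Flux ∝ 1/d², so Δm = 5 log₁₀(d₂/d₁) = 5 log₁₀(11.0/1.71) = 4.042
m₂ = m₁ + Δm = 6.47 + (4.042) = 10.512

m ≈ 10.51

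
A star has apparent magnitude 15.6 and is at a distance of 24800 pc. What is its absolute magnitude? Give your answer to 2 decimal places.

5 log₁₀(d/10 pc) = 5 log₁₀(24800) − 5 = 16.972
M = m − 5 log₁₀(d/10) = 15.6 − 16.972 = -1.372

M ≈ -1.37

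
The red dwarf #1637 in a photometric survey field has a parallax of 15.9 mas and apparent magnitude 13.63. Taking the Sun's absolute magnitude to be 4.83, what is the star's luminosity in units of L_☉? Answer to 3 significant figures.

L/L_☉ ≈ 0.0119

d = 1/p = 1000/15.9 mas = 62.89 pc
M = m − 5 log₁₀ d + 5 = 13.63 − 5·1.7986 + 5 = 9.637
M − M_☉ = 9.637 − 4.83 = 4.807
L/L_☉ = 10^(−0.4 × 4.807) = 0.01195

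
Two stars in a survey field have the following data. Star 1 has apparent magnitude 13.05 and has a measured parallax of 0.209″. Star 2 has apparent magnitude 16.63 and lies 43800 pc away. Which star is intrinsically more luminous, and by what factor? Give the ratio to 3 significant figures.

Star 2 is more luminous, by a factor of 3.10×10^6.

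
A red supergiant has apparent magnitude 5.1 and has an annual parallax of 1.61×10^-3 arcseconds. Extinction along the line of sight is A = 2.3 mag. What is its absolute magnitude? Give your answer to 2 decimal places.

d = 1/p = 1/1.61×10^-3″ = 621.1 pc
5 log₁₀(d/10 pc) = 5 log₁₀(621.1) − 5 = 8.966
M = m − 5 log₁₀(d/10) − A = 5.1 − 8.966 − 2.3 = -6.166

M ≈ -6.17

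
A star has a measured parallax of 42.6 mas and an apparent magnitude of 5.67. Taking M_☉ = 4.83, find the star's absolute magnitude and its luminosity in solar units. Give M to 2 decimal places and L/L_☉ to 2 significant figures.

d = 1/p = 1000/42.6 mas = 23.47 pc
M = m − 5 log₁₀ d + 5 = 5.67 − 5·1.3706 + 5 = 3.817
M − M_☉ = 3.817 − 4.83 = -1.013
L/L_☉ = 10^(−0.4 × -1.013) = 2.542

M ≈ 3.82; L/L_☉ ≈ 2.5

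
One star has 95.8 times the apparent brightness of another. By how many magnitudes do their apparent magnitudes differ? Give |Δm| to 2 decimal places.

|Δm| ≈ 4.95

Pogson: Δm = −2.5 log₁₀(ratio) = −2.5 log₁₀(95.8) = −2.5 × 1.9814 = -4.953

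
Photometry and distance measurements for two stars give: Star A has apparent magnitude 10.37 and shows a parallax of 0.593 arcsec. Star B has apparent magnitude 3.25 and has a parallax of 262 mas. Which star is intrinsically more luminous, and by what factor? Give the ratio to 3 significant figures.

Star B is more luminous, by a factor of 3610.

Star A: d = 1/p = 1/0.593″ = 1.686 pc
Star A: M = m − 5 log₁₀ d + 5 = 10.37 − 5·0.2269 + 5 = 14.235
Star B: p = 262 mas = 0.262″ → d = 1/p = 3.817 pc
Star B: M = m − 5 log₁₀ d + 5 = 3.25 − 5·0.5817 + 5 = 5.342
ΔM = M_A − M_B = 14.235 − (5.342) = 8.894; smaller M is more luminous → Star B.
L ratio = 10^(0.4 |ΔM|) = 10^3.558 = 3610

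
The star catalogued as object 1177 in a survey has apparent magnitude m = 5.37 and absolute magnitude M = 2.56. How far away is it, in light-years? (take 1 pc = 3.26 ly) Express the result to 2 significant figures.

d ≈ 120 ly

μ = m − M = 2.810
m − M = 5 log₁₀ d − 5
log₁₀ d = (m − M)/5 + 1 = 1.5620
d = 10^1.5620 = 36.48 pc
= 118.9 ly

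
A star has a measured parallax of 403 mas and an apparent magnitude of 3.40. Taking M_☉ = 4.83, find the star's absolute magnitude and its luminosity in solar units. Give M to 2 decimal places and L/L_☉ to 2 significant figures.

d = 1/p = 1000/403 mas = 2.481 pc
M = m − 5 log₁₀ d + 5 = 3.40 − 5·0.3947 + 5 = 6.427
M − M_☉ = 6.427 − 4.83 = 1.597
L/L_☉ = 10^(−0.4 × 1.597) = 0.2298

M ≈ 6.43; L/L_☉ ≈ 0.23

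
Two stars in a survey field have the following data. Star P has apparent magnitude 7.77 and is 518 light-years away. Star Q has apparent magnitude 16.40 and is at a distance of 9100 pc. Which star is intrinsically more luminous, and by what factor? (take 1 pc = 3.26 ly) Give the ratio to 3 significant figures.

Star Q is more luminous, by a factor of 1.16.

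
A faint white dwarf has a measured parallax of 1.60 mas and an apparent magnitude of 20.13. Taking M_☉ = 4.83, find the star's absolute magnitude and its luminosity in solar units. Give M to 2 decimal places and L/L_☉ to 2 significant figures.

M ≈ 11.15; L/L_☉ ≈ 3.0×10^-3

d = 1/p = 1000/1.60 mas = 625.0 pc
M = m − 5 log₁₀ d + 5 = 20.13 − 5·2.7959 + 5 = 11.151
M − M_☉ = 11.151 − 4.83 = 6.321
L/L_☉ = 10^(−0.4 × 6.321) = 2.963×10^-3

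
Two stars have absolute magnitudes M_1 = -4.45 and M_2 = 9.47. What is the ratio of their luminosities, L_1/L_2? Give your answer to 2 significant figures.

L_1/L_2 ≈ 370000

ΔM = M_1 − M_2 = -13.92
L_1/L_2 = 10^(−0.4 ΔM) = 10^5.568 = 369800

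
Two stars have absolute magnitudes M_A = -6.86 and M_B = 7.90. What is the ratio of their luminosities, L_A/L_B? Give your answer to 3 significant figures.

ΔM = M_A − M_B = -14.76
L_A/L_B = 10^(−0.4 ΔM) = 10^5.904 = 801700

L_A/L_B ≈ 802000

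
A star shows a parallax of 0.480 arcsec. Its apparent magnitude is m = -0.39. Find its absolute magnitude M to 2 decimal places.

M ≈ 3.02

d = 1/p = 1/0.480″ = 2.083 pc
5 log₁₀(d/10 pc) = 5 log₁₀(2.083) − 5 = -3.406
M = m − 5 log₁₀(d/10) = -0.39 + 3.406 = 3.016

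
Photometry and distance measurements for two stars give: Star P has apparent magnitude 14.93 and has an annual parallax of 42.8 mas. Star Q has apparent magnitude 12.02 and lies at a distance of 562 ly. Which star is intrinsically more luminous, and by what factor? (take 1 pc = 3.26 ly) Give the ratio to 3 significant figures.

Star Q is more luminous, by a factor of 794.

Star P: p = 42.8 mas = 0.0428″ → d = 1/p = 23.36 pc
Star P: M = m − 5 log₁₀ d + 5 = 14.93 − 5·1.3686 + 5 = 13.087
Star Q: d = 562 ly / 3.26 = 172.4 pc
Star Q: M = m − 5 log₁₀ d + 5 = 12.02 − 5·2.2365 + 5 = 5.837
ΔM = M_P − M_Q = 13.087 − (5.837) = 7.250; smaller M is more luminous → Star Q.
L ratio = 10^(0.4 |ΔM|) = 10^2.900 = 794.2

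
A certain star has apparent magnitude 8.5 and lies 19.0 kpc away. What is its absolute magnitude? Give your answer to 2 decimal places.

d = 19.0 kpc = 19000 pc
5 log₁₀(d/10 pc) = 5 log₁₀(19000) − 5 = 16.394
M = m − 5 log₁₀(d/10) = 8.5 − 16.394 = -7.894

M ≈ -7.89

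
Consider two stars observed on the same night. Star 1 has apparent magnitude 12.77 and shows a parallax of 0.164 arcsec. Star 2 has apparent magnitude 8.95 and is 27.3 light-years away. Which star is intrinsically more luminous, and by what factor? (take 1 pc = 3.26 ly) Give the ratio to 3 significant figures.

Star 1: d = 1/p = 1/0.164″ = 6.098 pc
Star 1: M = m − 5 log₁₀ d + 5 = 12.77 − 5·0.7852 + 5 = 13.844
Star 2: d = 27.3 ly / 3.26 = 8.374 pc
Star 2: M = m − 5 log₁₀ d + 5 = 8.95 − 5·0.9229 + 5 = 9.335
ΔM = M_1 − M_2 = 13.844 − (9.335) = 4.509; smaller M is more luminous → Star 2.
L ratio = 10^(0.4 |ΔM|) = 10^1.804 = 63.62

Star 2 is more luminous, by a factor of 63.6.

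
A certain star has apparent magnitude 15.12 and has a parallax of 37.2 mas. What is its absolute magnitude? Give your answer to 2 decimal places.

p = 37.2 mas = 0.0372″ → d = 1/p = 26.88 pc
5 log₁₀(d/10 pc) = 5 log₁₀(26.88) − 5 = 2.147
M = m − 5 log₁₀(d/10) = 15.12 − 2.147 = 12.973

M ≈ 12.97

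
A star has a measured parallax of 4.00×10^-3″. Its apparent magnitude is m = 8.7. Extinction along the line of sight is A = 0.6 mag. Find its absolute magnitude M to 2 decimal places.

d = 1/p = 1/4.00×10^-3″ = 250.0 pc
5 log₁₀(d/10 pc) = 5 log₁₀(250.0) − 5 = 6.990
M = m − 5 log₁₀(d/10) − A = 8.7 − 6.990 − 0.6 = 1.110

M ≈ 1.11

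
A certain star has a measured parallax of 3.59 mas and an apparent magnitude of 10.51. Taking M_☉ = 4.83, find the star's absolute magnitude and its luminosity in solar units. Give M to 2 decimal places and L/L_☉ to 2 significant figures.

d = 1/p = 1000/3.59 mas = 278.6 pc
M = m − 5 log₁₀ d + 5 = 10.51 − 5·2.4449 + 5 = 3.285
M − M_☉ = 3.285 − 4.83 = -1.545
L/L_☉ = 10^(−0.4 × -1.545) = 4.148

M ≈ 3.29; L/L_☉ ≈ 4.1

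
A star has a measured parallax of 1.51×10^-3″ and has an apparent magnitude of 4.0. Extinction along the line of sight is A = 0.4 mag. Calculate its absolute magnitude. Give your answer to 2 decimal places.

d = 1/p = 1/1.51×10^-3″ = 662.3 pc
5 log₁₀(d/10 pc) = 5 log₁₀(662.3) − 5 = 9.105
M = m − 5 log₁₀(d/10) − A = 4.0 − 9.105 − 0.4 = -5.505

M ≈ -5.51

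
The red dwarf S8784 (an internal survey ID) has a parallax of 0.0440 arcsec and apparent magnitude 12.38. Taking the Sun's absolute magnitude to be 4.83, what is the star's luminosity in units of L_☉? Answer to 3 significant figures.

L/L_☉ ≈ 4.93×10^-3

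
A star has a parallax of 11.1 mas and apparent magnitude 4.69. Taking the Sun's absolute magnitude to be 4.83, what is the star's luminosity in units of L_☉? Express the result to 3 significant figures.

L/L_☉ ≈ 92.3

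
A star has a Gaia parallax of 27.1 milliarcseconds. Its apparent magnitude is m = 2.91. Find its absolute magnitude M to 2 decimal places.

p = 27.1 mas = 0.0271″ → d = 1/p = 36.90 pc
5 log₁₀(d/10 pc) = 5 log₁₀(36.90) − 5 = 2.835
M = m − 5 log₁₀(d/10) = 2.91 − 2.835 = 0.075

M ≈ 0.07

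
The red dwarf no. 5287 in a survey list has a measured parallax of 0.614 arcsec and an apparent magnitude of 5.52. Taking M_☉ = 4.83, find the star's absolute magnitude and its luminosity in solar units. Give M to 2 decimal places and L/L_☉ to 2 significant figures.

M ≈ 9.46; L/L_☉ ≈ 0.014

d = 1/p = 1/0.614″ = 1.629 pc
M = m − 5 log₁₀ d + 5 = 5.52 − 5·0.2118 + 5 = 9.461
M − M_☉ = 9.461 − 4.83 = 4.631
L/L_☉ = 10^(−0.4 × 4.631) = 0.01405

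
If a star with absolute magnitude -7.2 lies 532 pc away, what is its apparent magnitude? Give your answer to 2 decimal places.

m ≈ 1.43

m = M + 5 log₁₀ d − 5 = -7.2 + 5·2.7259 − 5 = 1.430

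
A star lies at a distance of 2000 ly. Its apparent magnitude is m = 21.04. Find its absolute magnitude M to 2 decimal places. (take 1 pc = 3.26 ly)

M ≈ 12.10

d = 2000 ly / 3.26 = 613.5 pc
5 log₁₀(d/10 pc) = 5 log₁₀(613.5) − 5 = 8.939
M = m − 5 log₁₀(d/10) = 21.04 − 8.939 = 12.101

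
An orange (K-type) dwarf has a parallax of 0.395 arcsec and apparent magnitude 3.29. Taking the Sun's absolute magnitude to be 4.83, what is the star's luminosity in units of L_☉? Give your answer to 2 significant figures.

L/L_☉ ≈ 0.26

d = 1/p = 1/0.395″ = 2.532 pc
M = m − 5 log₁₀ d + 5 = 3.29 − 5·0.4034 + 5 = 6.273
M − M_☉ = 6.273 − 4.83 = 1.443
L/L_☉ = 10^(−0.4 × 1.443) = 0.2647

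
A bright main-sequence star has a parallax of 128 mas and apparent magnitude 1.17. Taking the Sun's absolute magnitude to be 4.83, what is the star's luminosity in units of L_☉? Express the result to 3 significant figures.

d = 1/p = 1000/128 mas = 7.812 pc
M = m − 5 log₁₀ d + 5 = 1.17 − 5·0.8928 + 5 = 1.706
M − M_☉ = 1.706 − 4.83 = -3.124
L/L_☉ = 10^(−0.4 × -3.124) = 17.77

L/L_☉ ≈ 17.8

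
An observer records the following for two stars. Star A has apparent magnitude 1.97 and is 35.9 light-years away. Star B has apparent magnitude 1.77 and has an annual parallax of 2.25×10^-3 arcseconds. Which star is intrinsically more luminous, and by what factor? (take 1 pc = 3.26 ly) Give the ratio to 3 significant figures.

Star B is more luminous, by a factor of 1960.

Star A: d = 35.9 ly / 3.26 = 11.01 pc
Star A: M = m − 5 log₁₀ d + 5 = 1.97 − 5·1.0419 + 5 = 1.761
Star B: d = 1/p = 1/2.25×10^-3″ = 444.4 pc
Star B: M = m − 5 log₁₀ d + 5 = 1.77 − 5·2.6478 + 5 = -6.469
ΔM = M_A − M_B = 1.761 − (-6.469) = 8.230; smaller M is more luminous → Star B.
L ratio = 10^(0.4 |ΔM|) = 10^3.292 = 1958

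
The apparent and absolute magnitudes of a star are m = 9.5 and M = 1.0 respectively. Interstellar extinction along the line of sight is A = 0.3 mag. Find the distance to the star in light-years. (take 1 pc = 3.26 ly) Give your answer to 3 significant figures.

m − M = 5 log₁₀(d/10 pc) + A  ⇒  9.5 − (1.0) − 0.3 = 5 log₁₀(d/10)
8.200 = 5 log₁₀(d/10)
log₁₀ d = (m − M − A)/5 + 1 = 2.6400
d = 10^2.6400 = 436.5 pc
= 1423 ly

d ≈ 1420 ly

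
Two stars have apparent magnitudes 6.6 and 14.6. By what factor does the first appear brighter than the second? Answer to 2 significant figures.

Magnitude difference = -8.0
Flux ratio = 10^(−0.4 Δm) = 10^(−0.4 × -8.0) = 10^3.200 = 1585

1600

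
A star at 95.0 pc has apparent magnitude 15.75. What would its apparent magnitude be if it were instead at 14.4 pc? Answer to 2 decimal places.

m ≈ 11.65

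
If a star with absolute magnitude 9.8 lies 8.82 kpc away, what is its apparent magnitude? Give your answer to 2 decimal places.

d = 8.82 kpc = 8820 pc
m = M + 5 log₁₀ d − 5 = 9.8 + 5·3.9455 − 5 = 24.527

m ≈ 24.53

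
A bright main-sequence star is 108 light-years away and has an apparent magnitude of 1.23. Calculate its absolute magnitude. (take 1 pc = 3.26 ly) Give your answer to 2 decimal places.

M ≈ -1.37

d = 108 ly / 3.26 = 33.13 pc
5 log₁₀(d/10 pc) = 5 log₁₀(33.13) − 5 = 2.601
M = m − 5 log₁₀(d/10) = 1.23 − 2.601 = -1.371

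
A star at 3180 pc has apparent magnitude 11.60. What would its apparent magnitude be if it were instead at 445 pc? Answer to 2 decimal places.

Flux ∝ 1/d², so Δm = 5 log₁₀(d₂/d₁) = 5 log₁₀(445/3180) = -4.270
m₂ = m₁ + Δm = 11.60 + (-4.270) = 7.330

m ≈ 7.33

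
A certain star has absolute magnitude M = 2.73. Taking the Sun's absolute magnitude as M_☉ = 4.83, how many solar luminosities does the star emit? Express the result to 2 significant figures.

L/L_☉ ≈ 6.9

M − M_☉ = 2.73 − 4.83 = -2.100
L/L_☉ = 10^(−0.4 (M − M_☉)) = 10^0.840 = 6.918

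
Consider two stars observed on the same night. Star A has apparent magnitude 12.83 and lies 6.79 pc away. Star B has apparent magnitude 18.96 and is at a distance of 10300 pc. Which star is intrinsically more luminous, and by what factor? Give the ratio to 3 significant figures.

Star A: M = m − 5 log₁₀ d + 5 = 12.83 − 5·0.8319 + 5 = 13.671
Star B: M = m − 5 log₁₀ d + 5 = 18.96 − 5·4.0128 + 5 = 3.896
ΔM = M_A − M_B = 13.671 − (3.896) = 9.775; smaller M is more luminous → Star B.
L ratio = 10^(0.4 |ΔM|) = 10^3.910 = 8127

Star B is more luminous, by a factor of 8130.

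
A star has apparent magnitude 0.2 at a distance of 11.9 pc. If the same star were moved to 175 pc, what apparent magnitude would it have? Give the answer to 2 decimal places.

m ≈ 6.04

Flux ∝ 1/d², so Δm = 5 log₁₀(d₂/d₁) = 5 log₁₀(175/11.9) = 5.837
m₂ = m₁ + Δm = 0.2 + (5.837) = 6.037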